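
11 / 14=0.79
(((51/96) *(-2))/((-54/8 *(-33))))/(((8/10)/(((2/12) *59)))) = -5015/85536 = -0.06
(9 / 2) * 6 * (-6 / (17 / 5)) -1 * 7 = -929 / 17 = -54.65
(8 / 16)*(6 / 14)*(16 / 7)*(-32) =-768 / 49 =-15.67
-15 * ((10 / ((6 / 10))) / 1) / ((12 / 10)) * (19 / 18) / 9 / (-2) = 12.22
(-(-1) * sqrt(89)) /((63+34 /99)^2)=9801 * sqrt(89) /39325441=0.00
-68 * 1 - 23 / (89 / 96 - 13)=-76604 / 1159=-66.09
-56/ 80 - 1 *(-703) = 7023/ 10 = 702.30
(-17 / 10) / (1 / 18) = -153 / 5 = -30.60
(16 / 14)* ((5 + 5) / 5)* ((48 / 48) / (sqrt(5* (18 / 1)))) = 8* sqrt(10) / 105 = 0.24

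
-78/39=-2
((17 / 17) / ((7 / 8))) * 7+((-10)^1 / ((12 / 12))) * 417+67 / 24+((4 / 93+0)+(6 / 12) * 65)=-1023413 / 248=-4126.67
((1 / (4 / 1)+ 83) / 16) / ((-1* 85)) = -333 / 5440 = -0.06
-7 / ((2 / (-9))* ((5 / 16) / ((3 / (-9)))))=-33.60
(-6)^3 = -216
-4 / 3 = -1.33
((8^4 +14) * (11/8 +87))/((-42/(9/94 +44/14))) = -147433235/5264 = -28007.83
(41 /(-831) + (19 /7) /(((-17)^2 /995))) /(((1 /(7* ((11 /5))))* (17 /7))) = 1203287624 /20413515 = 58.95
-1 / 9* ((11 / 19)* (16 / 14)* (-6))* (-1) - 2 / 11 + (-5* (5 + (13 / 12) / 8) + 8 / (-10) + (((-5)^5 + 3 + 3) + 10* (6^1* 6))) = -652170289 / 234080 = -2786.10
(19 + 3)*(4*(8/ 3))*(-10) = -7040/ 3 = -2346.67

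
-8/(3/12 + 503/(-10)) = 160/1001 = 0.16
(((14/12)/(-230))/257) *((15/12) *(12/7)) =-1/23644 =-0.00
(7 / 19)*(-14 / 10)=-49 / 95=-0.52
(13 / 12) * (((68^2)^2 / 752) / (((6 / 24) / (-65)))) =-1129203920 / 141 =-8008538.44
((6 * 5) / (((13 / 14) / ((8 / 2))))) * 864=1451520 / 13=111655.38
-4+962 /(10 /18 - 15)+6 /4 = -691 /10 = -69.10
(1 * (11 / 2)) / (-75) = -11 / 150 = -0.07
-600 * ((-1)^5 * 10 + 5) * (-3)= -9000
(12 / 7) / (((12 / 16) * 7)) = 16 / 49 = 0.33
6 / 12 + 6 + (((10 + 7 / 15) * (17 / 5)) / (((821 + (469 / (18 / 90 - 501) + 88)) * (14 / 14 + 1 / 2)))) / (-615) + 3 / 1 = 5978054030171 / 629271659250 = 9.50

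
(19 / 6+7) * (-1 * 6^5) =-79056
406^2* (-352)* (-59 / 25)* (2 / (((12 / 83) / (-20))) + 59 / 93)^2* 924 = 231612384352137051648 / 24025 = 9640473854407369.48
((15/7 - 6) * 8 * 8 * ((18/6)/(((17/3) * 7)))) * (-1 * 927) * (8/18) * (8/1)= 51259392/833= 61535.88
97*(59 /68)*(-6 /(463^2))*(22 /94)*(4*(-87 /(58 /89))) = 50425353 /171280831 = 0.29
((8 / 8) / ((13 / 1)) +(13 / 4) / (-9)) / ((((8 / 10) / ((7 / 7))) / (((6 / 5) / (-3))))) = 133 / 936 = 0.14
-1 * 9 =-9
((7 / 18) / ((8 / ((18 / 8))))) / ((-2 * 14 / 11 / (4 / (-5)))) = 11 / 320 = 0.03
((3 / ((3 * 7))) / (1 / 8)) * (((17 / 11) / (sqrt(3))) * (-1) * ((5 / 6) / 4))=-85 * sqrt(3) / 693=-0.21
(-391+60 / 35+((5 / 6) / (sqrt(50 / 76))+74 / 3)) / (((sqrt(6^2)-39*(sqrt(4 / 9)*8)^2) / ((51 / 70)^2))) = 19915857 / 113533000-2601*sqrt(38) / 32438000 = 0.17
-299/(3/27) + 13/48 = -129155/48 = -2690.73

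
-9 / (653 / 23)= -207 / 653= -0.32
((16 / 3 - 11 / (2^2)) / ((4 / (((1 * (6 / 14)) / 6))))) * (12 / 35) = 31 / 1960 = 0.02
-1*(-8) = 8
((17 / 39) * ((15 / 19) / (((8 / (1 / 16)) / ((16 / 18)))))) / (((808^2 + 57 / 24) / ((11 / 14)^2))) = 10285 / 4551345640296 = 0.00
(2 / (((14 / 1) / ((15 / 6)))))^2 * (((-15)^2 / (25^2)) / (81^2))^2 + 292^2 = 222032648577601 / 2604060900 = 85264.00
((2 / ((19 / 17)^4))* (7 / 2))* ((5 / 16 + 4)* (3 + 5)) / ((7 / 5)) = 110.55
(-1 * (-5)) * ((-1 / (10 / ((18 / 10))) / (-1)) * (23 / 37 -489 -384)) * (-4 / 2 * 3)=871506 / 185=4710.84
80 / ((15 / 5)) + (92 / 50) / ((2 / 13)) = 2897 / 75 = 38.63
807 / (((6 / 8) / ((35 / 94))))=18830 / 47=400.64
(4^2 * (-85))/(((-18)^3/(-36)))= -680/81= -8.40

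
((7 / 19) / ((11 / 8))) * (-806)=-45136 / 209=-215.96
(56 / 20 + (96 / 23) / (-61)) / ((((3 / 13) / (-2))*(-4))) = 124553 / 21045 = 5.92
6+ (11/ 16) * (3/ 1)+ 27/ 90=669/ 80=8.36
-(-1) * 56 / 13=4.31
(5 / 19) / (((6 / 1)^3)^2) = 5 / 886464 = 0.00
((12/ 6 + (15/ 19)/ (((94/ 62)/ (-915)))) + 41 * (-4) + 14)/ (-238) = 557639/ 212534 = 2.62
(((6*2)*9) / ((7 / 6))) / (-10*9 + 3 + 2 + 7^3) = 108 / 301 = 0.36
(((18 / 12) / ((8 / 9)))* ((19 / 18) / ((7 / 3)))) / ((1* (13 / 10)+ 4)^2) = 4275 / 157304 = 0.03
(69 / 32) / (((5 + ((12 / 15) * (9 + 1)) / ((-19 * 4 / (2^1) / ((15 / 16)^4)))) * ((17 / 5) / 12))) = 8054784 / 5119907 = 1.57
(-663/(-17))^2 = 1521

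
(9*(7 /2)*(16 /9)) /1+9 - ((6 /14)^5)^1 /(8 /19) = 8735023 /134456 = 64.97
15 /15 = 1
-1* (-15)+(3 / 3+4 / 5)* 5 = 24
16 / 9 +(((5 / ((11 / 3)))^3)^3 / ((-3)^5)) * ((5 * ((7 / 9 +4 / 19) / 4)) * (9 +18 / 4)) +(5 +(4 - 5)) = 15027814252789 / 3225672441288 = 4.66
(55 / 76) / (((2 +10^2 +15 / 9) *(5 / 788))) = 6501 / 5909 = 1.10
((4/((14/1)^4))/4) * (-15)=-15/38416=-0.00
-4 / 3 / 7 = -4 / 21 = -0.19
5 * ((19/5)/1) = 19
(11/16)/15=11/240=0.05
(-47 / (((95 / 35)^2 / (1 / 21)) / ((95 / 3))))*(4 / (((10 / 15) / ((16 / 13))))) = -52640 / 741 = -71.04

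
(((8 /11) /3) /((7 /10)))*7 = 80 /33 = 2.42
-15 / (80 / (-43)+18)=-645 / 694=-0.93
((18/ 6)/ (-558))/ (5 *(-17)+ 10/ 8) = 2/ 31155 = 0.00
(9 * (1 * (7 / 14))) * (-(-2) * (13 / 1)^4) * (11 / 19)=2827539 / 19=148817.84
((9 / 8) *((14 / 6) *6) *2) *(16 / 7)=72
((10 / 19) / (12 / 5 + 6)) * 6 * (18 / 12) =75 / 133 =0.56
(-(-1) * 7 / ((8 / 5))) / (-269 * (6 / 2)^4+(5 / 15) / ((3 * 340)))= -26775 / 133348678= -0.00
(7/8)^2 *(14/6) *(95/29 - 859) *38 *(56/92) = -23585023/667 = -35359.85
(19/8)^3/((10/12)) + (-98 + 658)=737377/1280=576.08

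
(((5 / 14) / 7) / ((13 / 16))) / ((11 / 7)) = 40 / 1001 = 0.04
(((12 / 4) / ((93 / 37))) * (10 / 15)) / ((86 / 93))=37 / 43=0.86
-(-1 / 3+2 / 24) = 1 / 4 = 0.25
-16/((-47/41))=656/47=13.96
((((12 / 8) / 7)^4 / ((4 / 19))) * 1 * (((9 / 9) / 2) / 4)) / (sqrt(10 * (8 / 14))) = 1539 * sqrt(70) / 24586240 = 0.00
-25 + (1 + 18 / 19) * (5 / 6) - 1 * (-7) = -1867 / 114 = -16.38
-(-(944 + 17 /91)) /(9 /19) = 1632499 /819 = 1993.28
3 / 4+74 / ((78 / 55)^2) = 228413 / 6084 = 37.54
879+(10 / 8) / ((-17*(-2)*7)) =836813 / 952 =879.01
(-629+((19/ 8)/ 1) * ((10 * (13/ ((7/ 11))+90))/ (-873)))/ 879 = -15448711/ 21486276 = -0.72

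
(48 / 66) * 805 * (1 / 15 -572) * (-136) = 45538371.88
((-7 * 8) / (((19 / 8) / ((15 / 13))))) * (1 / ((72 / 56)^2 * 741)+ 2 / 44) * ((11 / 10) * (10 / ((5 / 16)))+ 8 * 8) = -124.88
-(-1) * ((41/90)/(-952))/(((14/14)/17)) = -41/5040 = -0.01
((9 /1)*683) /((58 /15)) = 92205 /58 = 1589.74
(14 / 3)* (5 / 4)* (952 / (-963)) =-16660 / 2889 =-5.77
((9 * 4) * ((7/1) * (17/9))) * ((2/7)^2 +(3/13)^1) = 13532/91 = 148.70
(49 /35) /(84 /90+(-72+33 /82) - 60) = -0.01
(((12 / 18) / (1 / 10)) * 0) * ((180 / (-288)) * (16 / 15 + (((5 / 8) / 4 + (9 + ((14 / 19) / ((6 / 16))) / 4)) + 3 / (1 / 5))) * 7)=0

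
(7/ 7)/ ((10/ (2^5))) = 16/ 5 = 3.20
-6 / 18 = -1 / 3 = -0.33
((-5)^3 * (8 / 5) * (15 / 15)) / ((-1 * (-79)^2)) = 200 / 6241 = 0.03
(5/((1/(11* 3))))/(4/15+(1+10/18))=90.55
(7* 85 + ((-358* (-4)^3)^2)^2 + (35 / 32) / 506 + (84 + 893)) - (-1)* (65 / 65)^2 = 4462235609830298788963 / 16192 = 275582732820547109.00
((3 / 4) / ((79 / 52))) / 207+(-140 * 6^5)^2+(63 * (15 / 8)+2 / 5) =258407282320627711 / 218040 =1185137049718.53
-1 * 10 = -10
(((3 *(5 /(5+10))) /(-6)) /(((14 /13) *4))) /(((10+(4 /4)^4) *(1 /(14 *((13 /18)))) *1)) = -169 /4752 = -0.04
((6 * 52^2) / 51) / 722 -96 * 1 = -586448 / 6137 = -95.56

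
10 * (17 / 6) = 85 / 3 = 28.33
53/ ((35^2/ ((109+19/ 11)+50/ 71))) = 4612484/ 956725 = 4.82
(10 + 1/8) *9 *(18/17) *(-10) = -32805/34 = -964.85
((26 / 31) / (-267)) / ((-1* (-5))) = -26 / 41385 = -0.00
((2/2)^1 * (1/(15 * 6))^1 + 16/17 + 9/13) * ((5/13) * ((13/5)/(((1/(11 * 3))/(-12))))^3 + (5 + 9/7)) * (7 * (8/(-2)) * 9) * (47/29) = 225887381219153192/801125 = 281962716453.93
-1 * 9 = -9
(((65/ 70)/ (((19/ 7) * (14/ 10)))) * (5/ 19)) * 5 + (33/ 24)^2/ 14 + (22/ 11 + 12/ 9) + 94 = 94892195/ 970368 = 97.79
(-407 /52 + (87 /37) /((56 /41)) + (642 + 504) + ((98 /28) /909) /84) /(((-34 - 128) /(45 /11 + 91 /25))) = -44502686071061 /818099181900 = -54.40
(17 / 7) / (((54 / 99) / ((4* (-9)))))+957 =5577 / 7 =796.71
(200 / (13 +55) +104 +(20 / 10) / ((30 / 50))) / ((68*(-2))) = -703 / 867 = -0.81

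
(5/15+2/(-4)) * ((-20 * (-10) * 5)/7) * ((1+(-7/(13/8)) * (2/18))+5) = -323000/2457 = -131.46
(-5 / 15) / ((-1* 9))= 1 / 27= 0.04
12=12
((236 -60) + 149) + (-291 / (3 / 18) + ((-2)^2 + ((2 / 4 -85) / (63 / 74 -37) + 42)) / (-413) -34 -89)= -1705901903 / 1104775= -1544.12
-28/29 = -0.97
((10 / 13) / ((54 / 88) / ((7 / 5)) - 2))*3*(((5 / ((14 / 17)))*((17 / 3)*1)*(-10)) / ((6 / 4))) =6358000 / 18759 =338.93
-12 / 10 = -6 / 5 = -1.20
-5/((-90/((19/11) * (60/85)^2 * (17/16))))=19/374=0.05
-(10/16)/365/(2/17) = -17/1168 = -0.01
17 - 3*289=-850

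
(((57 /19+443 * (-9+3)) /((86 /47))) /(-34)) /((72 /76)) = 45.05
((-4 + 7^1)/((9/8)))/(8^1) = 1/3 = 0.33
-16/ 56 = -0.29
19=19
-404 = -404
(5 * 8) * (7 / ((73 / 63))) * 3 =52920 / 73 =724.93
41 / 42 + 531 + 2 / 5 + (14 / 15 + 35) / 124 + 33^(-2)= 2517522233 / 4726260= 532.67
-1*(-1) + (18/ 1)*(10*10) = 1801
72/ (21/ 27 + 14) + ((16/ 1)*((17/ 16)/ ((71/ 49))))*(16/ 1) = 1818632/ 9443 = 192.59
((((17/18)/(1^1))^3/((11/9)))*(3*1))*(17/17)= 4913/2376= 2.07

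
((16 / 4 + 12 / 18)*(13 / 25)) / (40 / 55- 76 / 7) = -539 / 2250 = -0.24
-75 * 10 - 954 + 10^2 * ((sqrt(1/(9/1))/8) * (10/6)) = -30547/18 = -1697.06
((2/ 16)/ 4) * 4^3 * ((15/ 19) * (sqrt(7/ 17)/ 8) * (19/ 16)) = 15 * sqrt(119)/ 1088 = 0.15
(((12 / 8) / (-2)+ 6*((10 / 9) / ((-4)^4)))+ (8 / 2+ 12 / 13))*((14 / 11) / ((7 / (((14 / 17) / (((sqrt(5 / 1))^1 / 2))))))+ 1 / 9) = 10481 / 22464+ 73367*sqrt(5) / 291720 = 1.03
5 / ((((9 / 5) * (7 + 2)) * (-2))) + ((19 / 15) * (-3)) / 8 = -2039 / 3240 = -0.63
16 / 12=4 / 3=1.33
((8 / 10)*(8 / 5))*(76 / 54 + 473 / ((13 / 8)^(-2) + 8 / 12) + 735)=272206192 / 178875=1521.77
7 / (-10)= -7 / 10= -0.70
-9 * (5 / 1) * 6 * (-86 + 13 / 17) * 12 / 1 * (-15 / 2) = -2071217.65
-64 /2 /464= -2 /29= -0.07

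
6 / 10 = 3 / 5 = 0.60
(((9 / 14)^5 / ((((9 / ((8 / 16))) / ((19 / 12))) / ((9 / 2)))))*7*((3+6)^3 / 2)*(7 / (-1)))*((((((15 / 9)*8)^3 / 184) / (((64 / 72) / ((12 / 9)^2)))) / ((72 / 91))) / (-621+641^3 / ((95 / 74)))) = -0.00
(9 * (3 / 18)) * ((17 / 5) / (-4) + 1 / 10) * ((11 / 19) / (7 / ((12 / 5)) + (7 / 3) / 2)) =-297 / 1862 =-0.16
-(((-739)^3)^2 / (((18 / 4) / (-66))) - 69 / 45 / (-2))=2388900449345366893.90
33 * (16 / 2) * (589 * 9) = 1399464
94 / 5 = 18.80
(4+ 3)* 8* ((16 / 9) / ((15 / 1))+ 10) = 76496 / 135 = 566.64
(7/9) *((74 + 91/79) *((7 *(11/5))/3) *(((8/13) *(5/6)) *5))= 21333620/27729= 769.36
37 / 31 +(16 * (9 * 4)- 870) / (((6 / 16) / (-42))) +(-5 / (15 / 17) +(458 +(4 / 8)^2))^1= 12418021 / 372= 33381.78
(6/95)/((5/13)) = 78/475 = 0.16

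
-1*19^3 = -6859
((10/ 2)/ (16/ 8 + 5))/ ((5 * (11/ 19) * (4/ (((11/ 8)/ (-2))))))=-19/ 448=-0.04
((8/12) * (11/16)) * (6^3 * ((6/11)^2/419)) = 324/4609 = 0.07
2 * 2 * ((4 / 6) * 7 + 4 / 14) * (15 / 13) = 160 / 7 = 22.86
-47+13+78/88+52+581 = 26395/44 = 599.89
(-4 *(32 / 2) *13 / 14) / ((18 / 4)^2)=-1664 / 567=-2.93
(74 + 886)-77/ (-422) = 405197/ 422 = 960.18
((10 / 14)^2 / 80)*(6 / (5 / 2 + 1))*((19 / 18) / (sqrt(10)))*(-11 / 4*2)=-209*sqrt(10) / 32928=-0.02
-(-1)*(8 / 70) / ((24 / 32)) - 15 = -1559 / 105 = -14.85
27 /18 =3 /2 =1.50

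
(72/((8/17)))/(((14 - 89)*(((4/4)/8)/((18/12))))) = -612/25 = -24.48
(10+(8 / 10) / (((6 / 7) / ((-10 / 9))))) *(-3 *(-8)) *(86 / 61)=166496 / 549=303.27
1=1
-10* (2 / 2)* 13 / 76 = -65 / 38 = -1.71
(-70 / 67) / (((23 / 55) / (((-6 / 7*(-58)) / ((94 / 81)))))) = -7751700 / 72427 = -107.03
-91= -91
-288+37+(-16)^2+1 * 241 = 246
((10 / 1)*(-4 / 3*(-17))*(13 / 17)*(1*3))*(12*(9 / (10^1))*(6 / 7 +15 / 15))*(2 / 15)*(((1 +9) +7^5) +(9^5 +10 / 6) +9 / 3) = 527539584 / 5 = 105507916.80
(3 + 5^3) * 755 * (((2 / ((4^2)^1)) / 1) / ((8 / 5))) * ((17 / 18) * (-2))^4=630583550 / 6561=96110.89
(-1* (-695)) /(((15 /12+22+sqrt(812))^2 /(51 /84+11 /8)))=3338989890 /132031543-229583520* sqrt(203) /132031543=0.51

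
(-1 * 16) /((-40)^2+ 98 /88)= -704 /70449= -0.01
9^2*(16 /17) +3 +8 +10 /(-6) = 4364 /51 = 85.57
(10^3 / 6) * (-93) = -15500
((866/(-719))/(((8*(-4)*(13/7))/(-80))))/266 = -2165/355186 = -0.01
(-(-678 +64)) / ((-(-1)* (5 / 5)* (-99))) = -614 / 99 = -6.20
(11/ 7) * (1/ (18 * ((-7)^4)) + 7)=3327797/ 302526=11.00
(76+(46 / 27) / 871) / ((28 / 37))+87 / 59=101.91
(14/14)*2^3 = 8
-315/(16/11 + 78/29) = -76.01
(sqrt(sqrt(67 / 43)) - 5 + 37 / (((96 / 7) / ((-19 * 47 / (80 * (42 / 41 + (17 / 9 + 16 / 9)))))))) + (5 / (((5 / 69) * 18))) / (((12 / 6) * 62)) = -1564511411 / 137372160 + 43^(3 / 4) * 67^(1 / 4) / 43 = -10.27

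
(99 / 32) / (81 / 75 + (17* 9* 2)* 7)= 275 / 190496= 0.00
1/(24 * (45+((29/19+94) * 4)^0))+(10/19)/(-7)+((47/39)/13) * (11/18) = -3937523/223331472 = -0.02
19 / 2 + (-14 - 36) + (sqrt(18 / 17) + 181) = 3 * sqrt(34) / 17 + 281 / 2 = 141.53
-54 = -54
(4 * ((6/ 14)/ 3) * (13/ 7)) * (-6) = -312/ 49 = -6.37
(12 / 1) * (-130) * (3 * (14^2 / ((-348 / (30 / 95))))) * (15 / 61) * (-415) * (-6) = 17130204000 / 33611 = 509660.65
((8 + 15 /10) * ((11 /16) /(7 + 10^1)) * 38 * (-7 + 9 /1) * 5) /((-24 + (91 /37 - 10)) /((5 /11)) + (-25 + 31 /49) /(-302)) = -27177821825 /12902390448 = -2.11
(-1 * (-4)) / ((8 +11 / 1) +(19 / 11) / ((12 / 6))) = 88 / 437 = 0.20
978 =978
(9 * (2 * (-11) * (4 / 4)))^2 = 39204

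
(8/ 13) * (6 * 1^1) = 48/ 13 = 3.69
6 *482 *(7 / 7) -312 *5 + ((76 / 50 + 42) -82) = 32338 / 25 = 1293.52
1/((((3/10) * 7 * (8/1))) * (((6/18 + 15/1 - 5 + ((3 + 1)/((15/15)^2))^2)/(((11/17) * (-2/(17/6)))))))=-165/159817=-0.00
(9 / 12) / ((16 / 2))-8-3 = -349 / 32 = -10.91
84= 84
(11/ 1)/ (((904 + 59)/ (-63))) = -77/ 107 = -0.72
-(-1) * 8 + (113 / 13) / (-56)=5711 / 728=7.84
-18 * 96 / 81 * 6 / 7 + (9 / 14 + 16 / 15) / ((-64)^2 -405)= -14173081 / 775110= -18.29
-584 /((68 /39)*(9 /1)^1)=-1898 /51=-37.22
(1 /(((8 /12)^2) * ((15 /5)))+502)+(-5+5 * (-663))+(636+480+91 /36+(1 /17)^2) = -8836735 /5202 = -1698.72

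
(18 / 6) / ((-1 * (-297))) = 1 / 99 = 0.01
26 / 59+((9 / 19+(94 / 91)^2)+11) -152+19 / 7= -1265313243 / 9283001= -136.30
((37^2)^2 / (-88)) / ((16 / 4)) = -1874161 / 352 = -5324.32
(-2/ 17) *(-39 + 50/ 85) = 1306/ 289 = 4.52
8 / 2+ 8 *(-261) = -2084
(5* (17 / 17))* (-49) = -245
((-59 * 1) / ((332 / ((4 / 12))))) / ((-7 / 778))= 22951 / 3486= 6.58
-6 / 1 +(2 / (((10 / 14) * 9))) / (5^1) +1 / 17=-22487 / 3825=-5.88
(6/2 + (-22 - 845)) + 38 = -826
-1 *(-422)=422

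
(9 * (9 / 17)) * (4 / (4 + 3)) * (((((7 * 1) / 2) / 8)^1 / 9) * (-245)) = -2205 / 68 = -32.43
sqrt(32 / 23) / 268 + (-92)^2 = sqrt(46) / 1541 + 8464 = 8464.00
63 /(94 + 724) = 63 /818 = 0.08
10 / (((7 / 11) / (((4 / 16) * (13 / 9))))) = 715 / 126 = 5.67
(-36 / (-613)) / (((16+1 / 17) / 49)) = 1428 / 7969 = 0.18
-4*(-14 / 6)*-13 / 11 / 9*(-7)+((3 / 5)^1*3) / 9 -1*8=1157 / 1485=0.78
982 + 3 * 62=1168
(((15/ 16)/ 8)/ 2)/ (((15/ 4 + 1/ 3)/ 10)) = 225/ 1568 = 0.14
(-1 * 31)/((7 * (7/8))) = -248/49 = -5.06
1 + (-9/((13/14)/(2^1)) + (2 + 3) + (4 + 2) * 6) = 294/13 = 22.62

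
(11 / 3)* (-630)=-2310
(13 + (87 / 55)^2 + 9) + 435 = 459.50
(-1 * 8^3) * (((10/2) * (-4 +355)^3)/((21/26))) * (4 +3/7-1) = -23026326036480/49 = -469925021152.65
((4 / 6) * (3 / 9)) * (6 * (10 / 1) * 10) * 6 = 800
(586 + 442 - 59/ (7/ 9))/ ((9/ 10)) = 66650/ 63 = 1057.94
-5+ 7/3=-8/3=-2.67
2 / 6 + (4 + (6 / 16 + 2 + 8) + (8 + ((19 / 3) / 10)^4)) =18524071 / 810000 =22.87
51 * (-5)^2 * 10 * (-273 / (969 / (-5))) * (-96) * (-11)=360360000 / 19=18966315.79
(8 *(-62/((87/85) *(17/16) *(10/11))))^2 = 1905147904/7569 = 251704.04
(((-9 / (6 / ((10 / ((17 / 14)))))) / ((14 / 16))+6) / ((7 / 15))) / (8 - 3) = -414 / 119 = -3.48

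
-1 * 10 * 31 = -310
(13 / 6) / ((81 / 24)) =52 / 81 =0.64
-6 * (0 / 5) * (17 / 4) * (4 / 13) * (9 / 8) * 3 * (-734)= 0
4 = 4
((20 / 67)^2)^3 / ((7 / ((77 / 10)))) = 70400000 / 90458382169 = 0.00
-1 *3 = -3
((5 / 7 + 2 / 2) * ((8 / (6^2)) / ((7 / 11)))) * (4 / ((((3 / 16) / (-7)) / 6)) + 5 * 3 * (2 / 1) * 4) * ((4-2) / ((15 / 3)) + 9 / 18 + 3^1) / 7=-443872 / 1715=-258.82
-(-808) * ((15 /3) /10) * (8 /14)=1616 /7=230.86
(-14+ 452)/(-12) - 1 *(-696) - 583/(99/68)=4663/18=259.06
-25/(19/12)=-300/19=-15.79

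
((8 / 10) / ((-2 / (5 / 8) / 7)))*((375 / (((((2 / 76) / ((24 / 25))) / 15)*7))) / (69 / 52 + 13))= -533520 / 149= -3580.67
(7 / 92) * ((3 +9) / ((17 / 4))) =84 / 391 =0.21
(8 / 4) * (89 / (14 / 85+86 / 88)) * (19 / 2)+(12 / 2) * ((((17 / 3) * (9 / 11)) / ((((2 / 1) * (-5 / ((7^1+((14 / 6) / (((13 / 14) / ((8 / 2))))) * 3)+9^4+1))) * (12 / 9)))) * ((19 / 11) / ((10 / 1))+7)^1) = -1080200282989 / 11104600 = -97275.03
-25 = -25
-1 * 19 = -19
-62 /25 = -2.48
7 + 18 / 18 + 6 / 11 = 94 / 11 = 8.55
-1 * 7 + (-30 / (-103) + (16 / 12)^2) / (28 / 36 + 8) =-55041 / 8137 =-6.76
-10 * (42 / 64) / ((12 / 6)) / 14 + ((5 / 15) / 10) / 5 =-1093 / 4800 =-0.23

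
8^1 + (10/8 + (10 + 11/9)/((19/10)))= 10367/684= 15.16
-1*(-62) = 62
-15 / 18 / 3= -0.28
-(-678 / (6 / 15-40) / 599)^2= -319225 / 390734289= -0.00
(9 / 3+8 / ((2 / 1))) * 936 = 6552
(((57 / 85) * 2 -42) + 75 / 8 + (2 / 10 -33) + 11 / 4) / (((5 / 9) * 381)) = -0.29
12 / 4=3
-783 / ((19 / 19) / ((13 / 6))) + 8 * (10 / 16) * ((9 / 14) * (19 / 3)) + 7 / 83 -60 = -1008650 / 581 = -1736.06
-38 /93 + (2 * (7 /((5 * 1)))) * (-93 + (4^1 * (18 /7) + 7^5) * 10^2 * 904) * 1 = 1979407861124 /465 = 4256791099.19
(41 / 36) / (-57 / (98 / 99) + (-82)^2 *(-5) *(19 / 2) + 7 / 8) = -4018 / 1127007981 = -0.00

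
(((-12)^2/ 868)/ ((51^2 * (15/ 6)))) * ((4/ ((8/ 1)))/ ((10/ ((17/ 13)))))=2/ 1198925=0.00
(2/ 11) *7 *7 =98/ 11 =8.91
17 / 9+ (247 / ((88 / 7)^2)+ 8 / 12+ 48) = 3632447 / 69696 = 52.12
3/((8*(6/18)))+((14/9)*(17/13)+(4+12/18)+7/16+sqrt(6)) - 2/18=sqrt(6)+5087/624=10.60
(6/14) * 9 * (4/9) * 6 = 72/7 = 10.29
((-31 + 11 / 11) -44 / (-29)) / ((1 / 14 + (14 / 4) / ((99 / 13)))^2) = -198342837 / 1963648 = -101.01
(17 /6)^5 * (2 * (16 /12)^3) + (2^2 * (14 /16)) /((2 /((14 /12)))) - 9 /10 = 227476739 /262440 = 866.78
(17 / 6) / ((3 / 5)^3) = 13.12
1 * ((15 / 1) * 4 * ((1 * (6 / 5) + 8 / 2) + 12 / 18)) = 352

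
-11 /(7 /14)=-22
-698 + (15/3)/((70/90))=-4841/7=-691.57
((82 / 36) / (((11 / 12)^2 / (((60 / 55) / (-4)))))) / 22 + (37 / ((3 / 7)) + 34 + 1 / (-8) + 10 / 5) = 42930245 / 351384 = 122.17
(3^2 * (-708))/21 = -303.43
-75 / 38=-1.97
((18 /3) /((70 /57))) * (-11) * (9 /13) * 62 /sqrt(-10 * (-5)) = -326.23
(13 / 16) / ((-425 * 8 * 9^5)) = -13 / 3212265600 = -0.00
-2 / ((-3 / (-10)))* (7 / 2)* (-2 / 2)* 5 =350 / 3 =116.67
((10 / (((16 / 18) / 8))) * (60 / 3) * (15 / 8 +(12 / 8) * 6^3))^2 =344070230625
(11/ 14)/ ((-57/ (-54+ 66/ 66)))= 0.73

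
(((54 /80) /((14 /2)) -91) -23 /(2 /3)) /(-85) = 35113 /23800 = 1.48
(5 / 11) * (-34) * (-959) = 163030 / 11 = 14820.91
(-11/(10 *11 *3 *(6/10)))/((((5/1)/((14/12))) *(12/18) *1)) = -0.02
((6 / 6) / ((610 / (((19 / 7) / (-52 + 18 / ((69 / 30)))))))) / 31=-437 / 134487920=-0.00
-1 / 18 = -0.06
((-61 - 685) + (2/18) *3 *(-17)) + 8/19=-42821/57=-751.25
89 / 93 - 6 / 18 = 58 / 93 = 0.62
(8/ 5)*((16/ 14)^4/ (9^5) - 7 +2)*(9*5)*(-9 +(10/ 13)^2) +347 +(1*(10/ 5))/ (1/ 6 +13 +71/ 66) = 43080357812978/ 12767935635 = 3374.11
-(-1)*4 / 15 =4 / 15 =0.27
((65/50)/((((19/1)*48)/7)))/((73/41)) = 3731/665760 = 0.01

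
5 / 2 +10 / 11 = 75 / 22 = 3.41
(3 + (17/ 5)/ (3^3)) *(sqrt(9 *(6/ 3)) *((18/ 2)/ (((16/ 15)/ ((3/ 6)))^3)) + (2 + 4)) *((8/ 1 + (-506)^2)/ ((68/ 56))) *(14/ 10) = 89344313415 *sqrt(2)/ 34816 + 7059303776/ 1275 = 9165843.14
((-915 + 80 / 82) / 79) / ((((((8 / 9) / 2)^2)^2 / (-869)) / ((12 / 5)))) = 1622764935 / 2624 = 618431.76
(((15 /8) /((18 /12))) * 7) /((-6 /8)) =-35 /3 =-11.67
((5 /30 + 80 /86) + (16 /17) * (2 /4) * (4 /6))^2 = 38278969 /19236996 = 1.99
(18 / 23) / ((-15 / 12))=-72 / 115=-0.63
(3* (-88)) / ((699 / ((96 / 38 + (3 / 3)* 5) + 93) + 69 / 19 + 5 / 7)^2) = -2.07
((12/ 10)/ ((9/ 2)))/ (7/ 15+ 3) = 1/ 13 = 0.08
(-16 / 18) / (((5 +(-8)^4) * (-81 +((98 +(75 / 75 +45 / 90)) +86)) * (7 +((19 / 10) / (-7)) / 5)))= -5600 / 18752687811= -0.00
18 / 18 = 1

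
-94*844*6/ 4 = -119004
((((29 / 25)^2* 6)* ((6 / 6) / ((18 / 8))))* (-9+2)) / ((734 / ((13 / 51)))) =-306124 / 35094375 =-0.01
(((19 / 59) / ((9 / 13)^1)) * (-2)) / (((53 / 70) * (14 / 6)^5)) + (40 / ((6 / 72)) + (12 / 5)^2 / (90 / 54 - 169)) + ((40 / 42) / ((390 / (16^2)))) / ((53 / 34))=2647746434657756 / 5512132305225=480.35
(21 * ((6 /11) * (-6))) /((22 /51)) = -159.32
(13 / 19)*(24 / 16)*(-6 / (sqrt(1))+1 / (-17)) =-4017 / 646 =-6.22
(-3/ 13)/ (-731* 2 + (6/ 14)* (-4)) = 21/ 133198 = 0.00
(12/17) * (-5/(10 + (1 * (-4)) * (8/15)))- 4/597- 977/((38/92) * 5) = -26936768012/56885145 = -473.53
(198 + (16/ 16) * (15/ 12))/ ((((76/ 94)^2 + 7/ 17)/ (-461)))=-13797610601/ 160044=-86211.36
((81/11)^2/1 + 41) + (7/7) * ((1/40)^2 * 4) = 4608921/48400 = 95.23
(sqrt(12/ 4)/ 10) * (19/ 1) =19 * sqrt(3)/ 10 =3.29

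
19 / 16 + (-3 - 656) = -10525 / 16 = -657.81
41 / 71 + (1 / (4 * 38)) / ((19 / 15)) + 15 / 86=6675199 / 8817064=0.76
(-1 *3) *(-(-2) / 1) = -6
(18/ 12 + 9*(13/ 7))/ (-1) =-255/ 14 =-18.21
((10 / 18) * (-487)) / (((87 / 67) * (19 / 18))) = -197.39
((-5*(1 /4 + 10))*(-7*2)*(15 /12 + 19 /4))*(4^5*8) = 35266560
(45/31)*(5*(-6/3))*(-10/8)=18.15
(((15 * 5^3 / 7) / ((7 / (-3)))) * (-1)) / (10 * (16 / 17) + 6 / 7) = 95625 / 8554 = 11.18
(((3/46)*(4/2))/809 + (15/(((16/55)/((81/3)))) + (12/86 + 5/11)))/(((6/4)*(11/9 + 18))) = 588385281903/12180737624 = 48.30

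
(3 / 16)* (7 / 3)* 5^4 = 4375 / 16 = 273.44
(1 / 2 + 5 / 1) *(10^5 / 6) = 275000 / 3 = 91666.67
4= 4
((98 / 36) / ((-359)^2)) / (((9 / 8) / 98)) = 19208 / 10439361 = 0.00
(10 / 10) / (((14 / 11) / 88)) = 484 / 7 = 69.14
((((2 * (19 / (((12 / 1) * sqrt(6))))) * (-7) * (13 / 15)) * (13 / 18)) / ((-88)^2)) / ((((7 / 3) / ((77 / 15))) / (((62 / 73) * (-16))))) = 0.02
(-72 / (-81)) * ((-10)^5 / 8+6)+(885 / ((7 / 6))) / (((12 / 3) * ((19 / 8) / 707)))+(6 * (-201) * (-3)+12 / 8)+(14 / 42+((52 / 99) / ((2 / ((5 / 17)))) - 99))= 1041785441 / 21318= 48868.82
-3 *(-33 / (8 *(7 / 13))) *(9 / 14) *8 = 11583 / 98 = 118.19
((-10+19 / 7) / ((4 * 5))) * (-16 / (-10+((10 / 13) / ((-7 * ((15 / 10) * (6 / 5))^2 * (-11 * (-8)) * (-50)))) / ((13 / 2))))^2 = -0.93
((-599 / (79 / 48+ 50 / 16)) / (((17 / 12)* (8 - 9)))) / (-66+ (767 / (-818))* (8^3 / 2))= -70557408 / 243643405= -0.29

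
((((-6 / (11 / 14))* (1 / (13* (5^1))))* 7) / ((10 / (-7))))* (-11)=-2058 / 325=-6.33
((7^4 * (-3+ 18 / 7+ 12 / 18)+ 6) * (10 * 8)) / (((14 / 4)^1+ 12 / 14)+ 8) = 1940960 / 519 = 3739.81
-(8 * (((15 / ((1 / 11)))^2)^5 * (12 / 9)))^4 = -647847314674286482138172817624130430752251671011440298705301284790039062500000000000000000000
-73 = -73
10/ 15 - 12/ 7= -22/ 21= -1.05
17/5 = 3.40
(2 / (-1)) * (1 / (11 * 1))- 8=-90 / 11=-8.18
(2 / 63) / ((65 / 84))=8 / 195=0.04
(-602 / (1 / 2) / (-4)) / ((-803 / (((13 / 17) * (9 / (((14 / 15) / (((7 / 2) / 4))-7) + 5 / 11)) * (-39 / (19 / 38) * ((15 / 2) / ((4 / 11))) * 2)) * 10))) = -16996604625 / 1121864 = -15150.33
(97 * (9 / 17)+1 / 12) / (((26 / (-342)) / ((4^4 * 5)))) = -191392320 / 221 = -866028.60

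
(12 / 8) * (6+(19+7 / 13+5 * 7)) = 2361 / 26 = 90.81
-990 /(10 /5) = -495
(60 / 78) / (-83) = -10 / 1079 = -0.01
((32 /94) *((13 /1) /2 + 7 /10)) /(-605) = -576 /142175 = -0.00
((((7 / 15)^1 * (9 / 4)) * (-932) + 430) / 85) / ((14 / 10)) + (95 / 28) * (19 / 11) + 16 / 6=307639 / 78540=3.92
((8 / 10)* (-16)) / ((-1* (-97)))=-64 / 485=-0.13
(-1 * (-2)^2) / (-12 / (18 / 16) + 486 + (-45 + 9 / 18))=-24 / 2585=-0.01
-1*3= -3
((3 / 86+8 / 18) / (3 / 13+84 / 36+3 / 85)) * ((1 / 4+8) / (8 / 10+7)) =247775 / 1270392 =0.20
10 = 10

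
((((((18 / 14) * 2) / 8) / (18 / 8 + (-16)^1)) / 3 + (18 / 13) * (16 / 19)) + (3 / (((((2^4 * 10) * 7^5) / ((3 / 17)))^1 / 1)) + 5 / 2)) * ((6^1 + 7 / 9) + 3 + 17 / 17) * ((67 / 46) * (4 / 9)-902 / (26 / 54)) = -73836.91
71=71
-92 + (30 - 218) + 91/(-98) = -3933/14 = -280.93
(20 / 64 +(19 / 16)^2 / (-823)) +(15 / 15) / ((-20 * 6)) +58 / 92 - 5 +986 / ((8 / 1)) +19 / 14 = 61332156329 / 508811520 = 120.54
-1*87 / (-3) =29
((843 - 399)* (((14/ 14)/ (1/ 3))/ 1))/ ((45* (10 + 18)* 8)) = 37/ 280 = 0.13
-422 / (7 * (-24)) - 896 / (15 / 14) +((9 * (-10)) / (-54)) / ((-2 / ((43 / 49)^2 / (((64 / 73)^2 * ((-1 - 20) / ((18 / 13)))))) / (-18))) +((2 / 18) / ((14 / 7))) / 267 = -4487881121434267 / 5376346859520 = -834.75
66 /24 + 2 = 19 /4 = 4.75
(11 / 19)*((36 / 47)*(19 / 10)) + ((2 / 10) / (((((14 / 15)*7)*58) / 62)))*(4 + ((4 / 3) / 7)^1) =2290046 / 2337545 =0.98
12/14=6/7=0.86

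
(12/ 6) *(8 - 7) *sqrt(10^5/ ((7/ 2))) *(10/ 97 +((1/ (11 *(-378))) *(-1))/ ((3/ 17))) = 25277800 *sqrt(35)/ 4234923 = 35.31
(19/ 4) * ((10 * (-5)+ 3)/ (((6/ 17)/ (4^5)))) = -1943168/ 3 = -647722.67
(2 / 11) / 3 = 2 / 33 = 0.06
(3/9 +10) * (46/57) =1426/171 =8.34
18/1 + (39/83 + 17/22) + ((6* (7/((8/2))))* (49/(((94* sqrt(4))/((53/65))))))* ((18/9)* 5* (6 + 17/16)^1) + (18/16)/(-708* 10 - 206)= 23000156509063/130062211136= 176.84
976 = 976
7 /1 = 7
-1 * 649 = -649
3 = 3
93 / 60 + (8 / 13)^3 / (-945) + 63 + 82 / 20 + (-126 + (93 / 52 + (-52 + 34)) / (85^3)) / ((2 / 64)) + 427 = -3607148361010591 / 1020019864500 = -3536.35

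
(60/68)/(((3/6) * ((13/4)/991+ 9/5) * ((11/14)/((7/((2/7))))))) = 203947800/6683567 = 30.51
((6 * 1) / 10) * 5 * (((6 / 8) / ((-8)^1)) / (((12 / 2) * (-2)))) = 3 / 128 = 0.02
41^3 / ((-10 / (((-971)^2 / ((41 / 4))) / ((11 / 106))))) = -6109129688.22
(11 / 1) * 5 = 55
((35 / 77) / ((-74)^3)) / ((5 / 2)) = -1 / 2228732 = -0.00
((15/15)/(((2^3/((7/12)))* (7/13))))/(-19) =-13/1824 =-0.01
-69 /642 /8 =-23 /1712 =-0.01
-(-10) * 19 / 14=95 / 7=13.57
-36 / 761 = -0.05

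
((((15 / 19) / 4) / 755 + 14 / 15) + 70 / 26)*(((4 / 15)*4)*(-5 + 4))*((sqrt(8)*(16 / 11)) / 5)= -94418816*sqrt(2) / 41959125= -3.18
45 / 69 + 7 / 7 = 38 / 23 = 1.65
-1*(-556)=556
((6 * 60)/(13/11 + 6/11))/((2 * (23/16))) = 31680/437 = 72.49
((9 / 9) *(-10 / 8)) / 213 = -5 / 852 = -0.01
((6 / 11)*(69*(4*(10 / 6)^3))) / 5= 4600 / 33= 139.39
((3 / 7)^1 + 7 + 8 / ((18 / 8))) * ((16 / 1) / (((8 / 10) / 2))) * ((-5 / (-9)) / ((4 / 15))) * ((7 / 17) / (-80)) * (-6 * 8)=34600 / 153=226.14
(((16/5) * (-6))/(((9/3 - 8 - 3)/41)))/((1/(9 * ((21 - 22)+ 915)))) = 4047192/5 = 809438.40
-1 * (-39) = 39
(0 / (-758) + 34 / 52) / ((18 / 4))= 17 / 117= 0.15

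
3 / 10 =0.30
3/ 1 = 3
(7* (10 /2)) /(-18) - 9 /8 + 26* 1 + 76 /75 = 43099 /1800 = 23.94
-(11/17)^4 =-14641/83521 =-0.18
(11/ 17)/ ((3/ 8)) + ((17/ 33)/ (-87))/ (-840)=70741729/ 40997880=1.73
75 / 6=25 / 2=12.50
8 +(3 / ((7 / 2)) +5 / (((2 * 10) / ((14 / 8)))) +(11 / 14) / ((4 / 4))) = 1129 / 112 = 10.08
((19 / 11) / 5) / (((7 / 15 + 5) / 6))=171 / 451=0.38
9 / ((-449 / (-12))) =108 / 449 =0.24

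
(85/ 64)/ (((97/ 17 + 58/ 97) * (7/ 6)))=28033/ 155232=0.18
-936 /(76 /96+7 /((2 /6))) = -22464 /523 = -42.95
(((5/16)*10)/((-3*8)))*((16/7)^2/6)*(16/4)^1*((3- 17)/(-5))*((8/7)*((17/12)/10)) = -272/1323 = -0.21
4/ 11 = 0.36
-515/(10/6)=-309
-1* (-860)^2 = -739600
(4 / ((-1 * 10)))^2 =4 / 25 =0.16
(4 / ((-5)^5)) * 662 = -2648 / 3125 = -0.85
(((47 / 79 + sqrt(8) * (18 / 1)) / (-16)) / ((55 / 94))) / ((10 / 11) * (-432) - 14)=2209 / 14137840 + 423 * sqrt(2) / 44740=0.01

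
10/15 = 2/3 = 0.67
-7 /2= -3.50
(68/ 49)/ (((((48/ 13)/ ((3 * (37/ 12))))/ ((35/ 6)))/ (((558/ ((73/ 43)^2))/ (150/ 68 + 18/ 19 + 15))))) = 756946402745/ 3499618248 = 216.29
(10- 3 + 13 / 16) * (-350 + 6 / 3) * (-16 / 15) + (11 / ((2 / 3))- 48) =2868.50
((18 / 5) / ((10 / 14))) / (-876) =-21 / 3650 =-0.01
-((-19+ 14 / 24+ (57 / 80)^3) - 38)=86100421 / 1536000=56.05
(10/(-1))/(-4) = 5/2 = 2.50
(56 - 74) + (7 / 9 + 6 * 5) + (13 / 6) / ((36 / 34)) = 1601 / 108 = 14.82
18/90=1/5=0.20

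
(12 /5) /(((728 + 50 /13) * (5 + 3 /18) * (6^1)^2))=13 /737335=0.00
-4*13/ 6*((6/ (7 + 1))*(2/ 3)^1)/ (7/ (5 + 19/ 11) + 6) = -962/ 1563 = -0.62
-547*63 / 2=-34461 / 2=-17230.50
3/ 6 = 1/ 2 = 0.50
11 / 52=0.21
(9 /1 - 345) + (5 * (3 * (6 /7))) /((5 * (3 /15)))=-2262 /7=-323.14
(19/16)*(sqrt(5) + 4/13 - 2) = -209/104 + 19*sqrt(5)/16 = 0.65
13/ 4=3.25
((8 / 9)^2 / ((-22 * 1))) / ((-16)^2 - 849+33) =2 / 31185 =0.00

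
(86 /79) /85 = 86 /6715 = 0.01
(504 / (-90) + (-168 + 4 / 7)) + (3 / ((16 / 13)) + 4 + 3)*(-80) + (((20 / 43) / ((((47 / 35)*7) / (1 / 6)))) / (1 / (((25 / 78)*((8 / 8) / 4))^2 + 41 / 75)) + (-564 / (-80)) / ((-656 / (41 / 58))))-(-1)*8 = -1102289173241897 / 1198099244160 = -920.03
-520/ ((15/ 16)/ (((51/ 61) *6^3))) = -6110208/ 61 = -100167.34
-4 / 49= -0.08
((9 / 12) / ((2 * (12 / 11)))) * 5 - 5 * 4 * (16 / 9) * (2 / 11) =-15035 / 3168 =-4.75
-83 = -83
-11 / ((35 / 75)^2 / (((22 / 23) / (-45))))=1210 / 1127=1.07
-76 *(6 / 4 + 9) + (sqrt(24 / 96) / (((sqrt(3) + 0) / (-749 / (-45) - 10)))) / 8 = -798 + 299 *sqrt(3) / 2160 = -797.76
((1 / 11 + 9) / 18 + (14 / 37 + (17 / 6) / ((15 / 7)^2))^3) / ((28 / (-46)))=-47022899527637333 / 19192307730750000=-2.45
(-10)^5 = -100000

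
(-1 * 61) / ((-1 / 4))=244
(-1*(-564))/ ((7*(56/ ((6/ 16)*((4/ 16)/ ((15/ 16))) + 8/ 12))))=1081/ 980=1.10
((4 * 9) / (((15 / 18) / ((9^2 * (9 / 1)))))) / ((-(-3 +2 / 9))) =1417176 / 125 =11337.41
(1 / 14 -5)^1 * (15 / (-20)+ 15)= -3933 / 56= -70.23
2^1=2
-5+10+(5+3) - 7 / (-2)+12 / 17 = 585 / 34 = 17.21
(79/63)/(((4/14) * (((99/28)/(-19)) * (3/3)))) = -21014/891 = -23.58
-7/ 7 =-1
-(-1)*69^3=328509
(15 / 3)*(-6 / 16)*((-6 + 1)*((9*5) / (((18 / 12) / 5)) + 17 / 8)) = 1426.17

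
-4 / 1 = -4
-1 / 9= -0.11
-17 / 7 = -2.43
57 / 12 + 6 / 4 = 25 / 4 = 6.25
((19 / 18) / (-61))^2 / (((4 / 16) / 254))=91694 / 301401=0.30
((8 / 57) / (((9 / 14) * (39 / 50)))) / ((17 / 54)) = 11200 / 12597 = 0.89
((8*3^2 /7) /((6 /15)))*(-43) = -1105.71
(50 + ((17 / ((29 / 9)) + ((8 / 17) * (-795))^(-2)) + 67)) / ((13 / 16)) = 143434289981 / 953093700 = 150.49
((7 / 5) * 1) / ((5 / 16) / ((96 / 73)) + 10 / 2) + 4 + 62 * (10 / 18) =14014618 / 362025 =38.71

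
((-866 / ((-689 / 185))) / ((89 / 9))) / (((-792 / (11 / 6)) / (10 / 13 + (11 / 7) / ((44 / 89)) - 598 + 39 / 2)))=16752919385 / 535700256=31.27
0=0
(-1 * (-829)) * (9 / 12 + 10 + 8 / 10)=191499 / 20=9574.95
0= 0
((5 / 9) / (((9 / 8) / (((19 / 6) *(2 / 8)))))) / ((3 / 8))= 760 / 729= 1.04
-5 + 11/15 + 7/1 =41/15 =2.73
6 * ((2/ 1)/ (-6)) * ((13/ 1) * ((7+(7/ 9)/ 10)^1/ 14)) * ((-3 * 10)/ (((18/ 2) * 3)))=14.60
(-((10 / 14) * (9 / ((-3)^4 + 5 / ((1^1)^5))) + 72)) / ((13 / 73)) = -3167397 / 7826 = -404.73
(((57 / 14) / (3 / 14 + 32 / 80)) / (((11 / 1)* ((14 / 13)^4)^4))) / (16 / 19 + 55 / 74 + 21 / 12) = 133319544732895997043555 / 2415495630015891365347328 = 0.06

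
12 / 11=1.09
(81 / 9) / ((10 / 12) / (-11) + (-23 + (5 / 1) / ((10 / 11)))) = -297 / 580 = -0.51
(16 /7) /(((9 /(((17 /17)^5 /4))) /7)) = 4 /9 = 0.44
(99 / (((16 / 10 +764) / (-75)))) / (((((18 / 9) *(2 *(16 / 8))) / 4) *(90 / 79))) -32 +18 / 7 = -109409 / 3248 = -33.69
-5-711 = -716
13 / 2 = 6.50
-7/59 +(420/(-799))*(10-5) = -129493/47141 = -2.75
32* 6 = 192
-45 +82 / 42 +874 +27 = 18017 / 21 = 857.95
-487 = -487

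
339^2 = 114921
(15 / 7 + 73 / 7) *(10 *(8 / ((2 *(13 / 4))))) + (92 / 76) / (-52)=1069919 / 6916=154.70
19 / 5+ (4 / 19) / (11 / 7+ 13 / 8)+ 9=218784 / 17005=12.87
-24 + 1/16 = -383/16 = -23.94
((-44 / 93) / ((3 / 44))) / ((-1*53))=1936 / 14787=0.13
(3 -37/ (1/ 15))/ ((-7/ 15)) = 8280/ 7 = 1182.86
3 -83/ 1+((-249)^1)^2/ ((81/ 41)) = 281729/ 9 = 31303.22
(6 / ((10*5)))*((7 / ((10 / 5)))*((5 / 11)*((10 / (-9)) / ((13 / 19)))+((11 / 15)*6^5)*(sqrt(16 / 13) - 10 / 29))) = -256961033 / 311025+1197504*sqrt(13) / 1625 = 1830.85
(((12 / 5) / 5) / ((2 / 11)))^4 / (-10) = -9487368 / 1953125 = -4.86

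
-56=-56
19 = 19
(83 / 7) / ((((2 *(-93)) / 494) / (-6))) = 41002 / 217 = 188.95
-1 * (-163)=163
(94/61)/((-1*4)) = -47/122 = -0.39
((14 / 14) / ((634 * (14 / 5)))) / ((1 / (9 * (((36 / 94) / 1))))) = 405 / 208586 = 0.00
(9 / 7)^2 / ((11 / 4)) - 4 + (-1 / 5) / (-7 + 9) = -18859 / 5390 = -3.50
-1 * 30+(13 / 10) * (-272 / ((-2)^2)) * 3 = -1476 / 5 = -295.20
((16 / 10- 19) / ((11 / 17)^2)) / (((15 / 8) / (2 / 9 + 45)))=-2480776 / 2475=-1002.33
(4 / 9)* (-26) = -104 / 9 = -11.56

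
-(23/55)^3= -12167/166375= -0.07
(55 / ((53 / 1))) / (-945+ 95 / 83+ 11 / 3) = -13695 / 12407671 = -0.00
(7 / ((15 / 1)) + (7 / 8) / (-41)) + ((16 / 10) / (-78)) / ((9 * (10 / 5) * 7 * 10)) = 8971817 / 20147400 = 0.45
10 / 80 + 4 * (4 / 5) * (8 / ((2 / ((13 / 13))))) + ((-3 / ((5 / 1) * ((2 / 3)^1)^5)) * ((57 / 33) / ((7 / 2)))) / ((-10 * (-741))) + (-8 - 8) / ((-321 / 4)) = 3373632337 / 257056800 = 13.12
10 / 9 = 1.11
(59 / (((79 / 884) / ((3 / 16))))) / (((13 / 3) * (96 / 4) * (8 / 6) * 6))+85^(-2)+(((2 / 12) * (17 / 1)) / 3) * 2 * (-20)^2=993800962241 / 1315065600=755.70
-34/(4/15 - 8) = 255/58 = 4.40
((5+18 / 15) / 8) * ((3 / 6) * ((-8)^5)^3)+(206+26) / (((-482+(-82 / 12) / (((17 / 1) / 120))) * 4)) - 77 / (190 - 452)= -80497124235340112043 / 5904170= -13633944184422.22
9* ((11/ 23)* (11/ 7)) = 1089/ 161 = 6.76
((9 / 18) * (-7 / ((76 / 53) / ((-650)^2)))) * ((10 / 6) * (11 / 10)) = -431055625 / 228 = -1890594.85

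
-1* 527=-527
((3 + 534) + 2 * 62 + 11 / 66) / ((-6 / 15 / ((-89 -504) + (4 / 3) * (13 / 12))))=977792.04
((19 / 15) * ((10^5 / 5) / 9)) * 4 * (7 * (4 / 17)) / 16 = 532000 / 459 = 1159.04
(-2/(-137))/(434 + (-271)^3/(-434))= 868/2752448779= 0.00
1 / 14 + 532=7449 / 14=532.07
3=3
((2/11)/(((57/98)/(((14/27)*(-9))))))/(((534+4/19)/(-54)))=1176/7975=0.15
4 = 4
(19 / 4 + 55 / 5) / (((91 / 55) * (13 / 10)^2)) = 12375 / 2197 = 5.63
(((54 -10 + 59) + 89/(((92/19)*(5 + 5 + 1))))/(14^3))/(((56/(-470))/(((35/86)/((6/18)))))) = -373392675/955263232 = -0.39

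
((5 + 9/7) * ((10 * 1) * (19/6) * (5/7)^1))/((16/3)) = 5225/196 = 26.66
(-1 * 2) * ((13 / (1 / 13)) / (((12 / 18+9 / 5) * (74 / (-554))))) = 1404390 / 1369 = 1025.85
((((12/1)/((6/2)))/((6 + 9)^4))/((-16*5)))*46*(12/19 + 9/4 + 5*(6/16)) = -5543/25650000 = -0.00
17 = 17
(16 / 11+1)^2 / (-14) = -729 / 1694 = -0.43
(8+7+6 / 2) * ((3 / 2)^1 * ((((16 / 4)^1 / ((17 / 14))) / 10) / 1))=756 / 85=8.89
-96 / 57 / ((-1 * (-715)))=-32 / 13585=-0.00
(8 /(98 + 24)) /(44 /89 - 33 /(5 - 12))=2492 /197945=0.01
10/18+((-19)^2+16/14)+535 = 897.70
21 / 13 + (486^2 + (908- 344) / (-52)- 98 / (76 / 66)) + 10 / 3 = 174953803 / 741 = 236105.00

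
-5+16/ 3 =1/ 3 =0.33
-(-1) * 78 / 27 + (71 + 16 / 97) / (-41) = 41275 / 35793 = 1.15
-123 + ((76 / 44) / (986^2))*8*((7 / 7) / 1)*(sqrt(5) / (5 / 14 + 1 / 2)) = -123 + 133*sqrt(5) / 8020617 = -123.00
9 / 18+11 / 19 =41 / 38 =1.08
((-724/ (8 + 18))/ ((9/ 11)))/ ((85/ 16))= -63712/ 9945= -6.41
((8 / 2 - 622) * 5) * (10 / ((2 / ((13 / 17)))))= -200850 / 17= -11814.71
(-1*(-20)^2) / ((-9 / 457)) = 182800 / 9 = 20311.11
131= 131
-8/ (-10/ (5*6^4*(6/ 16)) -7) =972/ 851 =1.14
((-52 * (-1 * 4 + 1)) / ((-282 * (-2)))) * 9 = 117 / 47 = 2.49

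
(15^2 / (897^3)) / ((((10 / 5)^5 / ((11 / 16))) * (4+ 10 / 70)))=1925 / 1190701165056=0.00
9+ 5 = 14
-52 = -52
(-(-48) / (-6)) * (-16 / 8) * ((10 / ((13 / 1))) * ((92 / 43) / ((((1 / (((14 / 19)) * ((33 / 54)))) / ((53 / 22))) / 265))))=723598400 / 95589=7569.89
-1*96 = -96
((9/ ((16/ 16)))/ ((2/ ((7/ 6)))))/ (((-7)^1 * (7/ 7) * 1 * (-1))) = 3/ 4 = 0.75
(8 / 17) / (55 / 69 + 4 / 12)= 92 / 221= 0.42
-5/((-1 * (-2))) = -5/2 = -2.50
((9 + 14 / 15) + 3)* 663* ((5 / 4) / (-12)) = -21437 / 24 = -893.21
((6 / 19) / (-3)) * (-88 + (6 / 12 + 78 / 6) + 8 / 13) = 1921 / 247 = 7.78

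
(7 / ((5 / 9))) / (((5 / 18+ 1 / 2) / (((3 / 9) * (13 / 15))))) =117 / 25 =4.68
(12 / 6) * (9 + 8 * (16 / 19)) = 598 / 19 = 31.47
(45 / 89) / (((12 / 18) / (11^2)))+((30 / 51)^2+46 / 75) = 357762457 / 3858150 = 92.73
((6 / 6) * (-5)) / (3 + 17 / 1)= -1 / 4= -0.25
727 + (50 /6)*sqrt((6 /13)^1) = 25*sqrt(78) /39 + 727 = 732.66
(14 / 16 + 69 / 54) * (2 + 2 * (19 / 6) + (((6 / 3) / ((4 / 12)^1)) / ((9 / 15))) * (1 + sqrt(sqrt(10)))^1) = 775 * 10^(1 / 4) / 36 + 8525 / 216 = 77.75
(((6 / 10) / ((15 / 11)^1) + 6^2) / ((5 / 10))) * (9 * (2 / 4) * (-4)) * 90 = -590328 / 5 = -118065.60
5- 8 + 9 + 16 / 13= 94 / 13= 7.23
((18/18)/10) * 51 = 51/10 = 5.10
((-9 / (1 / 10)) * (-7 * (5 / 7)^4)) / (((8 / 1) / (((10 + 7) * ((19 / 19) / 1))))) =478125 / 1372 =348.49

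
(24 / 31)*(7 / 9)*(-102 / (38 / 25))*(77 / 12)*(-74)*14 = 474643400 / 1767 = 268615.39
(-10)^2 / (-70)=-10 / 7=-1.43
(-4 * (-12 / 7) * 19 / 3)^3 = 28094464 / 343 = 81908.06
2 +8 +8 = 18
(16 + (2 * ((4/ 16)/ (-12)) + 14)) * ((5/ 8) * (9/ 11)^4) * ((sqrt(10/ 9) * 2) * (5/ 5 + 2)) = 53.07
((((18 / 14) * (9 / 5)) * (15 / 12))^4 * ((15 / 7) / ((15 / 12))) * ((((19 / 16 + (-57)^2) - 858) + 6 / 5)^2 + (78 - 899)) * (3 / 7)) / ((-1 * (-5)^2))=-14201242611962156649 / 1204725760000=-11787946.34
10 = 10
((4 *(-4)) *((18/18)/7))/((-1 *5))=16/35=0.46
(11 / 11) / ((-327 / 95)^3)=-857375 / 34965783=-0.02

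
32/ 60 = 0.53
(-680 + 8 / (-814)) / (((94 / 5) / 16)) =-11070560 / 19129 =-578.73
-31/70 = -0.44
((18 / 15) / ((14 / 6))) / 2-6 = -201 / 35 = -5.74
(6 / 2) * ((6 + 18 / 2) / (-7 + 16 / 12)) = -135 / 17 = -7.94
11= 11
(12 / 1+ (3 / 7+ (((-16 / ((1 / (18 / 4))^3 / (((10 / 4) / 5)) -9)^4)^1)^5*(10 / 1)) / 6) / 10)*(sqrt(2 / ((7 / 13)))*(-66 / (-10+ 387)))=-51841290597573801396410696780368559757888495031940990479632836319701061509031*sqrt(182) / 172124116828243652449079301999044162527684796548072922327866943454742431640625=-4.06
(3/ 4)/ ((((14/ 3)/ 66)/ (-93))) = -27621/ 28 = -986.46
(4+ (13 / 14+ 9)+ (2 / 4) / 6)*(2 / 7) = 1177 / 294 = 4.00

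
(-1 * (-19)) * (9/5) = 171/5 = 34.20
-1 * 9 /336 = -3 /112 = -0.03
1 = 1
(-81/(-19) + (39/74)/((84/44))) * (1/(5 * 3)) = 8935/29526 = 0.30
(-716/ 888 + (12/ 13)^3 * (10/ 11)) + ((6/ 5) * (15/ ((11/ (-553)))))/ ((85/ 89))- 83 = -42725336489/ 41457390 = -1030.58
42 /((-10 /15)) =-63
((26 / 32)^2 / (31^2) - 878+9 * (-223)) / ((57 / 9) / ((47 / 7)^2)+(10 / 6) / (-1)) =4703552952357 / 2488205824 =1890.34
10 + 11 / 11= 11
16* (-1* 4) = -64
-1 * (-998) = 998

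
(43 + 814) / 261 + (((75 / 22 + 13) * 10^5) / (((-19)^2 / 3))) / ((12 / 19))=61996927 / 2871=21594.19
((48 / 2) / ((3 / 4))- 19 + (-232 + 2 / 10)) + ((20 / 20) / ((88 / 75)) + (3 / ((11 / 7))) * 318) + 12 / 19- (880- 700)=1753717 / 8360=209.77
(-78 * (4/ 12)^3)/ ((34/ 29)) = -2.46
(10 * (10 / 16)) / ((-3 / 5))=-125 / 12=-10.42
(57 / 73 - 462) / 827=-33669 / 60371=-0.56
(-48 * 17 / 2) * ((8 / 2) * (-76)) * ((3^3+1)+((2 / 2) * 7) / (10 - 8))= 3907008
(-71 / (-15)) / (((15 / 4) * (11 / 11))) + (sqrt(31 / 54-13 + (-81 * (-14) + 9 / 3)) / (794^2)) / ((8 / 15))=5 * sqrt(364362) / 30260928 + 284 / 225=1.26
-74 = -74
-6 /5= -1.20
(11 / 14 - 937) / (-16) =58.51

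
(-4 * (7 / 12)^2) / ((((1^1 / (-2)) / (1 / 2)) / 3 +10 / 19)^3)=-1008273 / 5324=-189.38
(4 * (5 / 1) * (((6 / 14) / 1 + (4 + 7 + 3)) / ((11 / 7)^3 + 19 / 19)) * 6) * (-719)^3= -36790367041820 / 279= -131865114845.23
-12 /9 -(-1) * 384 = 382.67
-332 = -332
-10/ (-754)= 5/ 377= 0.01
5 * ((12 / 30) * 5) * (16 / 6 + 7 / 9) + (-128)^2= 147766 / 9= 16418.44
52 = 52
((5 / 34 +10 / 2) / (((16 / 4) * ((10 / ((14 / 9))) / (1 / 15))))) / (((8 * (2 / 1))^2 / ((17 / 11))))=49 / 608256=0.00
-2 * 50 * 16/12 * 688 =-275200/3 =-91733.33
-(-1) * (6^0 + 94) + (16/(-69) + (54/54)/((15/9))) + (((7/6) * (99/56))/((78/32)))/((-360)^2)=3695552893/38750400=95.37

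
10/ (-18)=-5/ 9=-0.56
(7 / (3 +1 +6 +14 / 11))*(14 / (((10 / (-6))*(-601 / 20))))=3234 / 18631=0.17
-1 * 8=-8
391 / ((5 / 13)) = 5083 / 5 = 1016.60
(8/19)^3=512/6859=0.07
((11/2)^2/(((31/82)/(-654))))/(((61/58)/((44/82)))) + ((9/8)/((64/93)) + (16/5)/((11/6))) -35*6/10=-1422666037863/53250560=-26716.45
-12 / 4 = -3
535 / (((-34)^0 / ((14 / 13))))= 7490 / 13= 576.15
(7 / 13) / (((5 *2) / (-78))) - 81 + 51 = -171 / 5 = -34.20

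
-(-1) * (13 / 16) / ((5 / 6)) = 39 / 40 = 0.98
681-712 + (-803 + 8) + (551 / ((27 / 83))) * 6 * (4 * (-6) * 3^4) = -19757482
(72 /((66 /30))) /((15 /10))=240 /11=21.82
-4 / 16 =-1 / 4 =-0.25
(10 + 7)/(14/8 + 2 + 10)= 68/55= 1.24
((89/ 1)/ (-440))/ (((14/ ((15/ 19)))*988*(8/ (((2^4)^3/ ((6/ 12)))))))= -0.01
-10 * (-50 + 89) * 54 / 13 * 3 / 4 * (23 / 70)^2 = -128547 / 980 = -131.17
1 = 1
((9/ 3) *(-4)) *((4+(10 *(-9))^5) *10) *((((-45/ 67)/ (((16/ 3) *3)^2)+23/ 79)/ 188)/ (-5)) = -1731350632002177/ 7960672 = -217488000.01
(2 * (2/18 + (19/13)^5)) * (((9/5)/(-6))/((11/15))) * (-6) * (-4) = -543748416/4084223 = -133.13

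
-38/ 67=-0.57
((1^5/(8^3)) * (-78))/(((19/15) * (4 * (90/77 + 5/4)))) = -9009/724736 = -0.01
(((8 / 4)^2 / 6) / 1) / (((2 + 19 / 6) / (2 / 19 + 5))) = 0.66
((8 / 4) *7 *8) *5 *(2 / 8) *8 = 1120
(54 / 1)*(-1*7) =-378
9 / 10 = 0.90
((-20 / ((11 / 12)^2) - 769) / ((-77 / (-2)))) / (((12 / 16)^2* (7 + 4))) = -3069728 / 922383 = -3.33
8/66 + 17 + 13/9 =1838/99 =18.57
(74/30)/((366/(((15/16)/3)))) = 37/17568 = 0.00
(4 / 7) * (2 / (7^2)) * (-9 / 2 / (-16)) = 9 / 1372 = 0.01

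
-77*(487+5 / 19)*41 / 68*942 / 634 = -6883077663 / 204782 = -33611.73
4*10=40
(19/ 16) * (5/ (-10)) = -0.59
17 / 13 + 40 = 41.31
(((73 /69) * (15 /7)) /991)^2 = 133225 /25456521601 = 0.00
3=3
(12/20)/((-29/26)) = -78/145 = -0.54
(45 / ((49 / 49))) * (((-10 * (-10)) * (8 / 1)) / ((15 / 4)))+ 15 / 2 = 19215 / 2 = 9607.50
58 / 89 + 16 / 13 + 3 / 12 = 9869 / 4628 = 2.13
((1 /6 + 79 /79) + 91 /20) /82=343 /4920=0.07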